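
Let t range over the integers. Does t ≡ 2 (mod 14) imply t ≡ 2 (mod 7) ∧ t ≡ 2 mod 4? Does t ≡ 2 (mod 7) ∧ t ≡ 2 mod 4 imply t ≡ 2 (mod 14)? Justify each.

(→) This fails: t = 16 gives 16 ≡ 2 (mod 14) but 16 ≡ 0 (mod 4), so the conjunction on the right does not hold.

(←) Conversely, if t ≡ 2 (mod 7) and t ≡ 2 (mod 4), then by the Chinese remainder theorem t ≡ 2 (mod 28). Since 2 ≡ 2 (mod 14) and 14 ∣ 28, we get t ≡ 2 (mod 14).

Only the reverse direction holds.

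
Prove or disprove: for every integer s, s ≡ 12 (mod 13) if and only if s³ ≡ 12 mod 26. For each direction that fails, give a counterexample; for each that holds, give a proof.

(⇒) fails and (⇐) fails.

(⟹) This fails: take s = 25. Then 25 ≡ 12 (mod 13), but 25³ = 15625 ≡ 25 (mod 26), not 12.

(⟸) This fails: take s = 4. Then 4³ = 64 ≡ 12 (mod 26), yet 4 ≡ 4 (mod 13), not 12.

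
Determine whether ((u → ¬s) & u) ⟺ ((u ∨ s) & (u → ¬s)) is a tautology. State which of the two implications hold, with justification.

Only the forward implication holds.

[⇒] Assume the antecedent. If u is true, the antecedent forces (u = T, s = F), and (u ∨ s) & (u → ¬s) holds there. If u is false, the antecedent cannot hold. Either way (u ∨ s) & (u → ¬s) holds.

[⇐] This fails. Under u = F, s = T, the left side is false but the right side is true.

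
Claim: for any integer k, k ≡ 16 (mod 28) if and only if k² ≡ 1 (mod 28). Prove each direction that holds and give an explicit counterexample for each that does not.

Forward direction. This fails: take k = 16. Then 16 ≡ 16 (mod 28), but 16² = 256 ≡ 4 (mod 28), not 1.

Converse. This fails: take k = 1. Then 1² = 1 ≡ 1 (mod 28), yet 1 ≡ 1 (mod 28), not 16.

Neither implication holds.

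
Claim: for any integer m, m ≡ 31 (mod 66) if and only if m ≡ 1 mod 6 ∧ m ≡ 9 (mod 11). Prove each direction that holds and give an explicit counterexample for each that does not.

[⇒] Suppose m ≡ 31 (mod 66); write m = 66j + 31. Since 6 ∣ 66, reducing mod 6 gives m ≡ 31 ≡ 1 (mod 6); since 11 ∣ 66, reducing mod 11 gives m ≡ 31 ≡ 9 (mod 11).

[⇐] Conversely, if m ≡ 1 (mod 6) and m ≡ 9 (mod 11), then by the Chinese remainder theorem m ≡ 31 (mod 66). This is exactly m ≡ 31 (mod 66).

Both directions hold.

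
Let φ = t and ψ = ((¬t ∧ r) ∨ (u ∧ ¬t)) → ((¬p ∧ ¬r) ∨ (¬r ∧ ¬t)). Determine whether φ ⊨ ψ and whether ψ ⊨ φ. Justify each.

(⟹) Assume the antecedent. If t is true, the consequent reduces to true regardless of the other variables. If t is false, the antecedent cannot hold. Either way the consequent holds.

(⟸) This fails. Under u = F, r = F, p = F, t = F, the left side is false but the right side is true.

Not equivalent: only (⇒) holds.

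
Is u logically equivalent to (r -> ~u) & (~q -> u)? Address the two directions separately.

Both directions fail.

(⇒) This fails. Under r = T, u = T, q = F, the left side is true but the right side is false.

(⇐) This fails. Under r = F, u = F, q = T, the left side is false but the right side is true.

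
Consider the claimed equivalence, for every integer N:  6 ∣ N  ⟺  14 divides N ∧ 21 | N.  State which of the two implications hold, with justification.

(⇒) fails; (⇐) holds.

(⇒) This fails: take N = 6. Certainly 6 ∣ 6, but 14 ∤ 6.

(⇐) Suppose 14 ∣ N and 21 ∣ N. Any common multiple of 14 and 21 is a multiple of their lcm; here lcm(14, 21) = 14·21/gcd(14, 21) = 294/7 = 42, so 42 ∣ N. Since 6 ∣ 42, it follows that 6 ∣ N.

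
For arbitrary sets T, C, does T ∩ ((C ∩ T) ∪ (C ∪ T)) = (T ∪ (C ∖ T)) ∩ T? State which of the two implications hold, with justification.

Forward inclusion. Let x ∈ T ∩ ((C ∩ T) ∪ (C ∪ T)). Then either x ∈ T and x ∉ C; or x ∈ T ∩ C. In each case x ∈ (T ∪ (C ∖ T)) ∩ T, so T ∩ ((C ∩ T) ∪ (C ∪ T)) ⊆ (T ∪ (C ∖ T)) ∩ T.

Reverse inclusion. Let x ∈ (T ∪ (C ∖ T)) ∩ T. Then either x ∈ T and x ∉ C; or x ∈ T ∩ C. In each case x ∈ T ∩ ((C ∩ T) ∪ (C ∪ T)), so (T ∪ (C ∖ T)) ∩ T ⊆ T ∩ ((C ∩ T) ∪ (C ∪ T)).

Both inclusions hold; the sets are equal.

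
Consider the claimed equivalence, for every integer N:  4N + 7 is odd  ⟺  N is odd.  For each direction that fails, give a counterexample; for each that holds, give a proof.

(⇒) fails; (⇐) holds.

[⇒] This fails: take N = 2. Then 4N + 7 = 15, which is odd, yet N = 2 is even, not odd.

[⇐] Suppose N is odd. Since 4 is even, 4N is even for every N, so 4N + 7 has the same parity as 7, which is odd. Hence 4N + 7 is odd.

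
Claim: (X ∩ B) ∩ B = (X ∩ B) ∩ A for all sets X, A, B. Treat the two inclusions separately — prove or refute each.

(⊆) fails; (⊇) holds.

(⊆) This inclusion fails. Take X = {1}, A = ∅, B = {1}; then 1 ∈ (X ∩ B) ∩ B but 1 ∉ (X ∩ B) ∩ A.

(⊇) Let x ∈ (X ∩ B) ∩ A. Then x ∈ X ∩ A ∩ B, from which x ∈ (X ∩ B) ∩ B.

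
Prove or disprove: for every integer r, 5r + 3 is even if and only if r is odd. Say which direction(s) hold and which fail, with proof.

Both directions hold.

(←) Suppose r is odd; write r = 2j + 1. Then 5r + 3 = 5·(2j + 1) + 3 = 2·5j + 8, which is even.

(→) Suppose 5r + 3 is even. Since 5 is odd, 5r and r have the same parity, so 5r + 3 ≡ r + 3 (mod 2). As 3 is odd, 5r + 3 is even exactly when r is odd. Thus r is odd.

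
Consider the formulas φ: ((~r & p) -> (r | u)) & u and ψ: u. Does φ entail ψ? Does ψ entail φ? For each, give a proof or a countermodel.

Both implications hold.

Converse. Assume the antecedent. If r is true, the antecedent forces (r = T, u = T, p = F) or (r = T, u = T, p = T), and ((~r & p) -> (r | u)) & u holds there. If r is false, the antecedent forces (r = F, u = T, p = F) or (r = F, u = T, p = T), and ((~r & p) -> (r | u)) & u holds there. Either way ((~r & p) -> (r | u)) & u holds.

Forward direction. Assume the antecedent. If r is true, the antecedent forces (r = T, u = T, p = F) or (r = T, u = T, p = T), and u holds there. If r is false, the antecedent forces (r = F, u = T, p = F) or (r = F, u = T, p = T), and u holds there. Either way u holds.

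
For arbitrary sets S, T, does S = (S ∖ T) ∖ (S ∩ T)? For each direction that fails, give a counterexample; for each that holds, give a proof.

(⟹) This inclusion fails. Take S = {1}, T = {1}; then 1 ∈ S but 1 ∉ (S ∖ T) ∖ (S ∩ T).

(⟸) Let x ∈ (S ∖ T) ∖ (S ∩ T). Then x ∈ S and x ∉ T, from which x ∈ S.

Only the reverse inclusion holds.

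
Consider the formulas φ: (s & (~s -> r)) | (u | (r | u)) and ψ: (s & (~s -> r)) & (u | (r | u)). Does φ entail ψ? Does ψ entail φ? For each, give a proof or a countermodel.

(⇐) Assume the antecedent. If u is true, the consequent reduces to true regardless of the other variables. If u is false, the antecedent forces (u = F, s = T, r = T), and the consequent holds there. Either way the consequent holds.

(⇒) This fails. Under u = T, s = F, r = F, the left side is true but the right side is false.

Only the converse holds.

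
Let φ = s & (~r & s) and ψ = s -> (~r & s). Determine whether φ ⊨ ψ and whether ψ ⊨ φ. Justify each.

[⇒] Assume the antecedent. If s is true, the antecedent forces (s = T, r = F), and s -> (~r & s) holds there. If s is false, the antecedent cannot hold. Either way s -> (~r & s) holds.

[⇐] This fails. Under s = F, r = F, the left side is false but the right side is true.

Only the forward implication holds.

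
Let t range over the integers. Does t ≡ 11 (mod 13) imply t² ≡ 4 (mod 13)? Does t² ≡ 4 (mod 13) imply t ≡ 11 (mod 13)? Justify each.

Converse. This fails: take t = 2. Then 2² = 4 ≡ 4 (mod 13), yet 2 ≡ 2 (mod 13), not 11.

Forward direction. Suppose t ≡ 11 (mod 13). Write t = 13j + 11. Then (13j + 11)² = 169j² + 286j + 121 = 13(13j² + 22j + 9) + 4, so t² ≡ 4 (mod 13).

The forward direction holds; the converse fails.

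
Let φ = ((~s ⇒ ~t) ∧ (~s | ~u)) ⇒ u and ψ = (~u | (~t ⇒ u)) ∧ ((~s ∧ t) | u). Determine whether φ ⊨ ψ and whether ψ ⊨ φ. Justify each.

Equivalent; both directions hold.

Forward direction. Assume the antecedent. If u is true, the consequent reduces to true regardless of the other variables. If u is false, the antecedent forces (s = F, u = F, t = T), and the consequent holds there. Either way the consequent holds.

Converse. Assume the antecedent. If u is true, ((~s ⇒ ~t) ∧ (~s | ~u)) ⇒ u reduces to true regardless of the other variables. If u is false, the antecedent forces (s = F, u = F, t = T), and ((~s ⇒ ~t) ∧ (~s | ~u)) ⇒ u holds there. Either way ((~s ⇒ ~t) ∧ (~s | ~u)) ⇒ u holds.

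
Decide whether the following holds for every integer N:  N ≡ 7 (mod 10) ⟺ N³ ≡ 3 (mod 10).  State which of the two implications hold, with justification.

The biconditional holds.

(←) Suppose N³ ≡ 3 (mod 10). The only residue r in {0, …, 9} with r³ ≡ 3 (mod 10) is r = 7, so N ≡ 7 (mod 10).

(→) Suppose N ≡ 7 (mod 10). Write N = 10j + 7. Then (10j + 7)³ = 1000j³ + 2100j² + 1470j + 343 = 10(100j³ + 210j² + 147j + 34) + 3, so N³ ≡ 3 (mod 10).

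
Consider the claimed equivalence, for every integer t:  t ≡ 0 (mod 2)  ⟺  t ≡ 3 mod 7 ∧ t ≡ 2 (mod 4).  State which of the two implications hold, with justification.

(⇒) fails; (⇐) holds.

(⇒) This fails: t = 0 gives 0 ≡ 0 (mod 2) but 0 ≡ 0 (mod 7), so the conjunction on the right does not hold.

(⇐) Conversely, if t ≡ 3 (mod 7) and t ≡ 2 (mod 4), then by the Chinese remainder theorem t ≡ 10 (mod 28). Since 10 ≡ 0 (mod 2) and 2 ∣ 28, we get t ≡ 0 (mod 2).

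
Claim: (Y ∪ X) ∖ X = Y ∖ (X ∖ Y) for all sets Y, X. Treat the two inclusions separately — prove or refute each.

Forward inclusion. Let x ∈ (Y ∪ X) ∖ X. Then x ∈ Y and x ∉ X, from which x ∈ Y ∖ (X ∖ Y).

Reverse inclusion. This inclusion fails. Take Y = {1}, X = {1}; then 1 ∈ Y ∖ (X ∖ Y) but 1 ∉ (Y ∪ X) ∖ X.

Only the forward inclusion holds.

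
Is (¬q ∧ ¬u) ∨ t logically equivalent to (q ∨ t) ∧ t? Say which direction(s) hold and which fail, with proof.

Only the converse holds.

(⇒) This fails. Under t = F, u = F, q = F, the left side is true but the right side is false.

(⇐) Assume the antecedent. If t is true, (¬q ∧ ¬u) ∨ t reduces to true regardless of the other variables. If t is false, the antecedent cannot hold. Either way (¬q ∧ ¬u) ∨ t holds.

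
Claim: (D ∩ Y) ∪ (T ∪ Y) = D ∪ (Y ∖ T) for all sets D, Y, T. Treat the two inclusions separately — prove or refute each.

(⊆) This inclusion fails. Take D = ∅, Y = ∅, T = {1}; then 1 ∈ (D ∩ Y) ∪ (T ∪ Y) but 1 ∉ D ∪ (Y ∖ T).

(⊇) This inclusion fails. Take D = {1}, Y = ∅, T = ∅; then 1 ∈ D ∪ (Y ∖ T) but 1 ∉ (D ∩ Y) ∪ (T ∪ Y).

Neither inclusion holds.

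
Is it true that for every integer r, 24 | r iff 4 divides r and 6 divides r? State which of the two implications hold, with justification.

(→) If 24 ∣ r, write r = 24q. Since 24 = 6·4, r = 4·(6q), so 4 ∣ r; and since 24 = 4·6, r = 6·(4q), so 6 ∣ r.

(←) This fails: take r = 12. Both 4 ∣ 12 and 6 ∣ 12, yet 12 is not a multiple of 24 (since 12 = 0·24 + 12), so 24 ∤ 12.

Not equivalent: only (⇒) holds.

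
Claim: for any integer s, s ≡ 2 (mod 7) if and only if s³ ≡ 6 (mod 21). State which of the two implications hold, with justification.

(⇒) fails and (⇐) fails.

(⇒) This fails: take s = 2. Then 2 ≡ 2 (mod 7), but 2³ = 8 ≡ 8 (mod 21), not 6.

(⇐) This fails: take s = 3. Then 3³ = 27 ≡ 6 (mod 21), yet 3 ≡ 3 (mod 7), not 2.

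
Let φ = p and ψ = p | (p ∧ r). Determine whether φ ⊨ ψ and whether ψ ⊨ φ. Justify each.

(⟹) Assume the antecedent. If r is true, the antecedent forces (r = T, p = T), and p | (p ∧ r) holds there. If r is false, the antecedent forces (r = F, p = T), and p | (p ∧ r) holds there. Either way p | (p ∧ r) holds.

(⟸) Assume the antecedent. If r is true, the antecedent forces (r = T, p = T), and p holds there. If r is false, the antecedent forces (r = F, p = T), and p holds there. Either way p holds.

Equivalent; both directions hold.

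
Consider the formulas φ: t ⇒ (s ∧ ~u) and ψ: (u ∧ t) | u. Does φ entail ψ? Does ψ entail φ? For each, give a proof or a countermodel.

Neither implication holds.

(⟹) This fails. Under t = F, u = F, s = F, the left side is true but the right side is false.

(⟸) This fails. Under t = T, u = T, s = F, the left side is false but the right side is true.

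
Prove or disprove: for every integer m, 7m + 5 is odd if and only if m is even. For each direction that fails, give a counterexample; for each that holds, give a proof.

(⇒) Suppose 7m + 5 is odd. Since 7 is odd, 7m and m have the same parity, so 7m + 5 ≡ m + 5 (mod 2). As 5 is odd, 7m + 5 is odd exactly when m is even. Thus m is even.

(⇐) Conversely, suppose m is even; write m = 2j. Then 7m + 5 = 7·(2j) + 5 = 2·7j + 5, which is odd.

Both directions hold; the statement is true.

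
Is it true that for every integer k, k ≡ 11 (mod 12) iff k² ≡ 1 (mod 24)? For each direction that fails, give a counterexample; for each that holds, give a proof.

The forward direction holds; the converse fails.

(→) Suppose k ≡ 11 (mod 12). Working modulo 24, k ∈ {11, 23}; for each such r, r² ≡ 1 (mod 24).

(←) This fails: take k = 1. Then 1² = 1 ≡ 1 (mod 24), yet 1 ≡ 1 (mod 12), not 11.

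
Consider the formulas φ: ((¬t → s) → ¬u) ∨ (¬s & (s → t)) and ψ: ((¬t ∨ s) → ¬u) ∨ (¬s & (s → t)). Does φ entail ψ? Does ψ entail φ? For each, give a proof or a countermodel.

Both directions hold.

(⇒) Assume the antecedent. If s is true, the antecedent forces (t = F, s = T, u = F) or (t = T, s = T, u = F), and the consequent holds there. If s is false, the consequent reduces to true regardless of the other variables. Either way the consequent holds.

(⇐) Assume the antecedent. If s is true, the antecedent forces (t = F, s = T, u = F) or (t = T, s = T, u = F), and the consequent holds there. If s is false, the consequent reduces to true regardless of the other variables. Either way the consequent holds.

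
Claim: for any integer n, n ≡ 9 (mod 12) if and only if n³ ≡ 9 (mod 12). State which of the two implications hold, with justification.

Both directions hold; the statement is true.

(⇒) Suppose n ≡ 9 (mod 12). Write n = 12j + 9. Then (12j + 9)³ = 1728j³ + 3888j² + 2916j + 729 = 12(144j³ + 324j² + 243j + 60) + 9, so n³ ≡ 9 (mod 12).

(⇐) Conversely, suppose n³ ≡ 9 (mod 12). The only residue r in {0, …, 11} with r³ ≡ 9 (mod 12) is r = 9, so n ≡ 9 (mod 12).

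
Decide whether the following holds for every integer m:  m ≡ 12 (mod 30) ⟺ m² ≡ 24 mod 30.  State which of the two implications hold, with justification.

[⇒] Suppose m ≡ 12 (mod 30). Write m = 30j + 12. Then (30j + 12)² = 900j² + 720j + 144 = 30(30j² + 24j + 4) + 24, so m² ≡ 24 (mod 30).

[⇐] This fails: take m = 18. Then 18² = 324 ≡ 24 (mod 30), yet 18 ≡ 18 (mod 30), not 12.

Only the forward direction holds.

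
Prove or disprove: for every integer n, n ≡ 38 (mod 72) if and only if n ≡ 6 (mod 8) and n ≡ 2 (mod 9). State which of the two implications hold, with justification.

Equivalent; both directions hold.

(⟸) If n ≡ 6 (mod 8) and n ≡ 2 (mod 9), then by the Chinese remainder theorem n ≡ 38 (mod 72). This is exactly n ≡ 38 (mod 72).

(⟹) Suppose n ≡ 38 (mod 72); write n = 72j + 38. Since 8 ∣ 72, reducing mod 8 gives n ≡ 38 ≡ 6 (mod 8); since 9 ∣ 72, reducing mod 9 gives n ≡ 38 ≡ 2 (mod 9).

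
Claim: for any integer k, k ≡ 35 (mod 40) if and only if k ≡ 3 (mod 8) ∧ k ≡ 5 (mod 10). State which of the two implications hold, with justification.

[⇒] Suppose k ≡ 35 (mod 40); write k = 40j + 35. Since 8 ∣ 40, reducing mod 8 gives k ≡ 35 ≡ 3 (mod 8); since 10 ∣ 40, reducing mod 10 gives k ≡ 35 ≡ 5 (mod 10).

[⇐] Conversely, if k ≡ 3 (mod 8) and k ≡ 5 (mod 10), then by the Chinese remainder theorem k ≡ 35 (mod 40). This is exactly k ≡ 35 (mod 40).

Equivalent; both directions hold.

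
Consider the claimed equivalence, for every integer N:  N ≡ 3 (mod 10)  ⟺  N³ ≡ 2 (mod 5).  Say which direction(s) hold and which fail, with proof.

[⇒] Suppose N ≡ 3 (mod 10). Then N³ ≡ 3³ = 27 (mod 10), and since 5 ∣ 10, also N³ ≡ 2 (mod 5).

[⇐] This fails: take N = 8. Then 8³ = 512 ≡ 2 (mod 5), yet 8 ≡ 8 (mod 10), not 3.

Not equivalent: only (⇒) holds.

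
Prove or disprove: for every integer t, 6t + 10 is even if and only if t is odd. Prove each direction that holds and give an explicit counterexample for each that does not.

(⇒) fails; (⇐) holds.

(⟹) This fails: take t = 2. Then 6t + 10 = 22, which is even, yet t = 2 is even, not odd.

(⟸) Suppose t is odd. Since 6 is even, 6t is even for every t, so 6t + 10 has the same parity as 10, which is even. Hence 6t + 10 is even.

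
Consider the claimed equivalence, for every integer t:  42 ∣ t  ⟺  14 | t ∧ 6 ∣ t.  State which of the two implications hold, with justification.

Both directions hold.

(⟹) If 42 ∣ t, write t = 42q. Since 42 = 3·14, t = 14·(3q), so 14 ∣ t; and since 42 = 7·6, t = 6·(7q), so 6 ∣ t.

(⟸) Suppose 14 ∣ t and 6 ∣ t. Any common multiple of 14 and 6 is a multiple of their lcm; here lcm(14, 6) = 14·6/gcd(14, 6) = 84/2 = 42, so 42 ∣ t.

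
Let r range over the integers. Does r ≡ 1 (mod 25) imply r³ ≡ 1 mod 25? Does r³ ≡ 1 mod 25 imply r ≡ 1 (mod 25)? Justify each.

Both directions hold; the statement is true.

[⇐] Suppose r³ ≡ 1 (mod 25). The only residue r in {0, …, 24} with r³ ≡ 1 (mod 25) is r = 1, so r ≡ 1 (mod 25).

[⇒] Suppose r ≡ 1 (mod 25). Write r = 25j + 1. Then (25j + 1)³ = 15625j³ + 1875j² + 75j + 1 = 25(625j³ + 75j² + 3j) + 1, so r³ ≡ 1 (mod 25).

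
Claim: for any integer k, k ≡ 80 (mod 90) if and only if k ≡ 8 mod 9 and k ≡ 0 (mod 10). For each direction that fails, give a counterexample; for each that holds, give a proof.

Converse. If k ≡ 8 (mod 9) and k ≡ 0 (mod 10), then by the Chinese remainder theorem k ≡ 80 (mod 90). This is exactly k ≡ 80 (mod 90).

Forward direction. Suppose k ≡ 80 (mod 90); write k = 90j + 80. Since 9 ∣ 90, reducing mod 9 gives k ≡ 80 ≡ 8 (mod 9); since 10 ∣ 90, reducing mod 10 gives k ≡ 80 ≡ 0 (mod 10).

Both directions hold.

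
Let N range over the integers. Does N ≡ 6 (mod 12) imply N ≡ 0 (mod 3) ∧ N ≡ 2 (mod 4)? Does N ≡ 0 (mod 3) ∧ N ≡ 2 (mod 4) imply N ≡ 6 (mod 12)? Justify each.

(→) Suppose N ≡ 6 (mod 12); write N = 12j + 6. Since 3 ∣ 12, reducing mod 3 gives N ≡ 6 ≡ 0 (mod 3); since 4 ∣ 12, reducing mod 4 gives N ≡ 6 ≡ 2 (mod 4).

(←) Conversely, if N ≡ 0 (mod 3) and N ≡ 2 (mod 4), then by the Chinese remainder theorem N ≡ 6 (mod 12). This is exactly N ≡ 6 (mod 12).

The biconditional holds.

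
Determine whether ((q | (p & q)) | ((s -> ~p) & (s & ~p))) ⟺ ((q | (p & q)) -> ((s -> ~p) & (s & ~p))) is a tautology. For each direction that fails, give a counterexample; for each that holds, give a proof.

Both directions fail.

(⇒) This fails. Under q = T, s = F, p = F, the left side is true but the right side is false.

(⇐) This fails. Under q = F, s = F, p = F, the left side is false but the right side is true.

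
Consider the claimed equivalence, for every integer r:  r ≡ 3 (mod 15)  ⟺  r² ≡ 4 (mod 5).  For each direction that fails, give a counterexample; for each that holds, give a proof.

(→) Suppose r ≡ 3 (mod 15). Then r² ≡ 3² = 9 (mod 15), and since 5 ∣ 15, also r² ≡ 4 (mod 5).

(←) This fails: take r = 2. Then 2² = 4 ≡ 4 (mod 5), yet 2 ≡ 2 (mod 15), not 3.

Only the forward implication holds.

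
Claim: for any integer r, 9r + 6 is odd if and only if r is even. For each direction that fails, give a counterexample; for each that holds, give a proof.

[⇒] This fails: r = 5 gives 9r + 6 = 51, which is odd, but 5 is odd, not even.

[⇐] This also fails: r = 6 is even, but 9r + 6 = 60 is even, not odd.

Neither direction holds.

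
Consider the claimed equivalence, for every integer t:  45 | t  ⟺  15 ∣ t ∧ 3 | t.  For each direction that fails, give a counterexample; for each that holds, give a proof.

(⟹) If 45 ∣ t, write t = 45q. Since 45 = 3·15, t = 15·(3q), so 15 ∣ t; and since 45 = 15·3, t = 3·(15q), so 3 ∣ t.

(⟸) This fails: take t = 15. Both 15 ∣ 15 and 3 ∣ 15, yet 15 is not a multiple of 45 (since 15 = 0·45 + 15), so 45 ∤ 15.

The forward direction holds; the converse fails.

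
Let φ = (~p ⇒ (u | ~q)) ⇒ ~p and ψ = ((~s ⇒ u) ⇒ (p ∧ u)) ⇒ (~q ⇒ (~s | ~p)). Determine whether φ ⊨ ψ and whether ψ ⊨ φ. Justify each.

(⇒) Assume the antecedent. If p is true, the antecedent cannot hold. If p is false, the consequent reduces to true regardless of the other variables. Either way the consequent holds.

(⇐) This fails. Under p = T, s = F, u = F, q = F, the left side is false but the right side is true.

Only the forward direction holds.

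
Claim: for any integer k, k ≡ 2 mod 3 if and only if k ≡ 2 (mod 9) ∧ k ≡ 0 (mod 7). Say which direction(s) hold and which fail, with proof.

Not equivalent: only (⇐) holds.

(⟹) This fails: k = 2 gives 2 ≡ 2 (mod 3) but 2 ≡ 2 (mod 7), so the conjunction on the right does not hold.

(⟸) Conversely, if k ≡ 2 (mod 9) and k ≡ 0 (mod 7), then by the Chinese remainder theorem k ≡ 56 (mod 63). Since 56 ≡ 2 (mod 3) and 3 ∣ 63, we get k ≡ 2 (mod 3).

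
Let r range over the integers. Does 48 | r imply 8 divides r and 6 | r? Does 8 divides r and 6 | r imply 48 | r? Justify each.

Not equivalent: only (⇒) holds.

(→) If 48 ∣ r, write r = 48q. Since 48 = 6·8, r = 8·(6q), so 8 ∣ r; and since 48 = 8·6, r = 6·(8q), so 6 ∣ r.

(←) This fails: take r = 24. Both 8 ∣ 24 and 6 ∣ 24, yet 24 is not a multiple of 48 (since 24 = 0·48 + 24), so 48 ∤ 24.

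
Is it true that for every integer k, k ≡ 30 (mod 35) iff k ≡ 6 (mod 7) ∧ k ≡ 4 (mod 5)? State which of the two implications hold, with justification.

Forward direction. This fails: k = 30 gives 30 ≡ 30 (mod 35) but 30 ≡ 2 (mod 7), so the conjunction on the right does not hold.

Converse. This fails: k = 34 satisfies both congruences on the right (34 ≡ 6 mod 7 and 34 ≡ 4 mod 5) yet 34 ≡ 34 (mod 35), not 30.

Neither implication holds.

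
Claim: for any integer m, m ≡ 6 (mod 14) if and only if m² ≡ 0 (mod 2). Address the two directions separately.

Only the forward direction holds.

(⇒) Suppose m ≡ 6 (mod 14). Then m² ≡ 6² = 36 (mod 14), and since 2 ∣ 14, also m² ≡ 0 (mod 2).

(⇐) This fails: take m = 0. Then 0² = 0 ≡ 0 (mod 2), yet 0 ≡ 0 (mod 14), not 6.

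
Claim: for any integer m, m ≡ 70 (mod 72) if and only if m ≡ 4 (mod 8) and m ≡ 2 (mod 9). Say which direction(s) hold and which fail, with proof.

Forward direction. This fails: m = 70 gives 70 ≡ 70 (mod 72) but 70 ≡ 6 (mod 8), so the conjunction on the right does not hold.

Converse. This fails: m = 20 satisfies both congruences on the right (20 ≡ 4 mod 8 and 20 ≡ 2 mod 9) yet 20 ≡ 20 (mod 72), not 70.

Both directions fail.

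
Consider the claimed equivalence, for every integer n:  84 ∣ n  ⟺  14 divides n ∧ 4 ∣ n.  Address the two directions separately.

(⟹) If 84 ∣ n, write n = 84q. Since 84 = 6·14, n = 14·(6q), so 14 ∣ n; and since 84 = 21·4, n = 4·(21q), so 4 ∣ n.

(⟸) This fails: take n = 28. Both 14 ∣ 28 and 4 ∣ 28, yet 28 is not a multiple of 84 (since 28 = 0·84 + 28), so 84 ∤ 28.

(⇒) holds; (⇐) fails.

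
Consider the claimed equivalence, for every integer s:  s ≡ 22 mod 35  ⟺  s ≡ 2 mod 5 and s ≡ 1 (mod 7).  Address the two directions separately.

Both implications hold.

(→) Suppose s ≡ 22 (mod 35); write s = 35j + 22. Since 5 ∣ 35, reducing mod 5 gives s ≡ 22 ≡ 2 (mod 5); since 7 ∣ 35, reducing mod 7 gives s ≡ 22 ≡ 1 (mod 7).

(←) Conversely, if s ≡ 2 (mod 5) and s ≡ 1 (mod 7), then by the Chinese remainder theorem s ≡ 22 (mod 35). This is exactly s ≡ 22 (mod 35).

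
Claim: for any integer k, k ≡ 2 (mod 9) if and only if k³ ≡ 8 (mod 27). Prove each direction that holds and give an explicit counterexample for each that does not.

Equivalent; both directions hold.

(→) Suppose k ≡ 2 (mod 9). Working modulo 27, k ∈ {2, 11, 20}; for each such r, r³ ≡ 8 (mod 27).

(←) Conversely, the residues r modulo 27 with r³ ≡ 8 (mod 27) are exactly {2, 11, 20}, and each is ≡ 2 (mod 9).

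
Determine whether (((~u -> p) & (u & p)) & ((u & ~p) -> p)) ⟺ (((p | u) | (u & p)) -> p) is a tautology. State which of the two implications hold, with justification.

Only the forward direction holds.

(⇒) Assume the antecedent. If u is true, the antecedent forces (u = T, p = T), and ((p | u) | (u & p)) -> p holds there. If u is false, the antecedent cannot hold. Either way ((p | u) | (u & p)) -> p holds.

(⇐) This fails. Under u = F, p = F, the left side is false but the right side is true.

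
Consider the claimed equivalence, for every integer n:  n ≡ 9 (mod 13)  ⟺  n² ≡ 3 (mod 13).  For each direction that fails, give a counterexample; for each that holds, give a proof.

Converse. This fails: take n = 4. Then 4² = 16 ≡ 3 (mod 13), yet 4 ≡ 4 (mod 13), not 9.

Forward direction. Suppose n ≡ 9 (mod 13). Write n = 13j + 9. Then (13j + 9)² = 169j² + 234j + 81 = 13(13j² + 18j + 6) + 3, so n² ≡ 3 (mod 13).

Only the forward implication holds.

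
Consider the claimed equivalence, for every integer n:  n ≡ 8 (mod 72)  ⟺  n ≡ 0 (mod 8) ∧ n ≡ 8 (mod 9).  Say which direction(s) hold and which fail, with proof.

Both implications hold.

(⟹) Suppose n ≡ 8 (mod 72); write n = 72j + 8. Since 8 ∣ 72, reducing mod 8 gives n ≡ 8 ≡ 0 (mod 8); since 9 ∣ 72, reducing mod 9 gives n ≡ 8 (mod 9).

(⟸) Conversely, if n ≡ 0 (mod 8) and n ≡ 8 (mod 9), then by the Chinese remainder theorem n ≡ 8 (mod 72). This is exactly n ≡ 8 (mod 72).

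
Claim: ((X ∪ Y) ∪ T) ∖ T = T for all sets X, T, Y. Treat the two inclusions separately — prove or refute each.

(⊆) fails and (⊇) fails.

(⟹) This inclusion fails. Take X = {1}, T = ∅, Y = ∅; then 1 ∈ ((X ∪ Y) ∪ T) ∖ T but 1 ∉ T.

(⟸) This inclusion fails. Take X = ∅, T = {1}, Y = ∅; then 1 ∈ T but 1 ∉ ((X ∪ Y) ∪ T) ∖ T.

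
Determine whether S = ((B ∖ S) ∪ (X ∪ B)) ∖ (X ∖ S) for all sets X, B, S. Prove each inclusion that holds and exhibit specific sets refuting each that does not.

(⟹) This inclusion fails. Take X = ∅, B = ∅, S = {1}; then 1 ∈ S but 1 ∉ ((B ∖ S) ∪ (X ∪ B)) ∖ (X ∖ S).

(⟸) This inclusion fails. Take X = ∅, B = {1}, S = ∅; then 1 ∈ ((B ∖ S) ∪ (X ∪ B)) ∖ (X ∖ S) but 1 ∉ S.

Neither inclusion holds.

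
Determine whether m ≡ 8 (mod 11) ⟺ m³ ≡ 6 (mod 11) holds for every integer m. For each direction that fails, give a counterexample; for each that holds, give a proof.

(→) Suppose m ≡ 8 (mod 11). Write m = 11j + 8. Then (11j + 8)³ = 1331j³ + 2904j² + 2112j + 512 = 11(121j³ + 264j² + 192j + 46) + 6, so m³ ≡ 6 (mod 11).

(←) Conversely, suppose m³ ≡ 6 (mod 11). The only residue r in {0, …, 10} with r³ ≡ 6 (mod 11) is r = 8, so m ≡ 8 (mod 11).

Equivalent; both directions hold.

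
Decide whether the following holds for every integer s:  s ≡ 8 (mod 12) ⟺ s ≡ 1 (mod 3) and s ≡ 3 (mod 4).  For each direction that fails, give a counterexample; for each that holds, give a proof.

[⇒] This fails: s = 8 gives 8 ≡ 8 (mod 12) but 8 ≡ 2 (mod 3), so the conjunction on the right does not hold.

[⇐] This fails: s = 7 satisfies both congruences on the right (7 ≡ 1 mod 3 and 7 ≡ 3 mod 4) yet 7 ≡ 7 (mod 12), not 8.

Neither direction holds.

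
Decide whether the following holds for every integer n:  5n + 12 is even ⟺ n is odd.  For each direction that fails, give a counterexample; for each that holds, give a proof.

Neither direction holds.

(→) This fails: n = 6 gives 5n + 12 = 42, which is even, but 6 is even, not odd.

(←) This also fails: n = 1 is odd, but 5n + 12 = 17 is odd, not even.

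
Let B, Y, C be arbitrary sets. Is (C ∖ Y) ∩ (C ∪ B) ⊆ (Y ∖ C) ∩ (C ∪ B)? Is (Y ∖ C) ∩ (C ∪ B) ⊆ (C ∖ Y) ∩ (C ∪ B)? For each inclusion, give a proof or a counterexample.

Forward inclusion. This inclusion fails. Take B = ∅, Y = ∅, C = {1}; then 1 ∈ (C ∖ Y) ∩ (C ∪ B) but 1 ∉ (Y ∖ C) ∩ (C ∪ B).

Reverse inclusion. This inclusion fails. Take B = {1}, Y = {1}, C = ∅; then 1 ∈ (Y ∖ C) ∩ (C ∪ B) but 1 ∉ (C ∖ Y) ∩ (C ∪ B).

Neither inclusion holds.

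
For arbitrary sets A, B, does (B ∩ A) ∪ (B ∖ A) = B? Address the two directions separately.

Forward inclusion. Let x ∈ (B ∩ A) ∪ (B ∖ A). Then either x ∈ B and x ∉ A; or x ∈ A ∩ B. In each case x ∈ B, so (B ∩ A) ∪ (B ∖ A) ⊆ B.

Reverse inclusion. Let x ∈ B. Then either x ∈ B and x ∉ A; or x ∈ A ∩ B. In each case x ∈ (B ∩ A) ∪ (B ∖ A), so B ⊆ (B ∩ A) ∪ (B ∖ A).

Both inclusions hold.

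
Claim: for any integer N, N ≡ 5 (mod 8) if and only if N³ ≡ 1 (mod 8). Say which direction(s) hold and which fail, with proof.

Both directions fail.

(⟹) This fails: take N = 5. Then 5 ≡ 5 (mod 8), but 5³ = 125 ≡ 5 (mod 8), not 1.

(⟸) This fails: take N = 1. Then 1³ = 1 ≡ 1 (mod 8), yet 1 ≡ 1 (mod 8), not 5.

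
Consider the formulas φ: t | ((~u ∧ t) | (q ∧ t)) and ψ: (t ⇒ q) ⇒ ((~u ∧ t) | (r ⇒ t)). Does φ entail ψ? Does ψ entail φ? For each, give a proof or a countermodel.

[⇒] Assume the antecedent. If t is true, (t ⇒ q) ⇒ ((~u ∧ t) | (r ⇒ t)) reduces to true regardless of the other variables. If t is false, the antecedent cannot hold. Either way (t ⇒ q) ⇒ ((~u ∧ t) | (r ⇒ t)) holds.

[⇐] This fails. Under q = F, u = F, t = F, r = F, the left side is false but the right side is true.

(⇒) holds; (⇐) fails.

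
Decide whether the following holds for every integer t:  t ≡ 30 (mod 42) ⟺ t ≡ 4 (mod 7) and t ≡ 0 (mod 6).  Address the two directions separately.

Neither direction holds.

(→) This fails: t = 30 gives 30 ≡ 30 (mod 42) but 30 ≡ 2 (mod 7), so the conjunction on the right does not hold.

(←) This fails: t = 18 satisfies both congruences on the right (18 ≡ 4 mod 7 and 18 ≡ 0 mod 6) yet 18 ≡ 18 (mod 42), not 30.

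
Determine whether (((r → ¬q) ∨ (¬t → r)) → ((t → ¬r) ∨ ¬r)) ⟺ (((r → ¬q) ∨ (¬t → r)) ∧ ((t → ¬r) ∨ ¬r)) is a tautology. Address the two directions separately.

(⟸) Assume the antecedent. If r is true, the antecedent forces (q = F, r = T, t = F) or (q = T, r = T, t = F), and the consequent holds there. If r is false, the consequent reduces to true regardless of the other variables. Either way the consequent holds.

(⟹) Assume the antecedent. If r is true, the antecedent forces (q = F, r = T, t = F) or (q = T, r = T, t = F), and the consequent holds there. If r is false, the consequent reduces to true regardless of the other variables. Either way the consequent holds.

Both implications hold.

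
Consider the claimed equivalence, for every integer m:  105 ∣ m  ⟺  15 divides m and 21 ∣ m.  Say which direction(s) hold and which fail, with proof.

Both directions hold; the statement is true.

Forward direction. If 105 ∣ m, write m = 105q. Since 105 = 7·15, m = 15·(7q), so 15 ∣ m; and since 105 = 5·21, m = 21·(5q), so 21 ∣ m.

Converse. Suppose 15 ∣ m and 21 ∣ m. Any common multiple of 15 and 21 is a multiple of their lcm; here lcm(15, 21) = 15·21/gcd(15, 21) = 315/3 = 105, so 105 ∣ m.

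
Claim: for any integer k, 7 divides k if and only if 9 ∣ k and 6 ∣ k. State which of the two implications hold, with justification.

Forward direction. This fails: take k = 7. Certainly 7 ∣ 7, but 9 ∤ 7.

Converse. This fails: take k = 18. Both 9 ∣ 18 and 6 ∣ 18, yet 18 is not a multiple of 7 (since 18 = 2·7 + 4), so 7 ∤ 18.

(⇒) fails and (⇐) fails.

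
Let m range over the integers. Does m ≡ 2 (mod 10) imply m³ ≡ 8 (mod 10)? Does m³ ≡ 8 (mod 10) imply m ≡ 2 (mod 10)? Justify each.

Equivalent; both directions hold.

(→) Suppose m ≡ 2 (mod 10). Write m = 10j + 2. Then (10j + 2)³ = 1000j³ + 600j² + 120j + 8 = 10(100j³ + 60j² + 12j) + 8, so m³ ≡ 8 (mod 10).

(←) Conversely, suppose m³ ≡ 8 (mod 10). The only residue r in {0, …, 9} with r³ ≡ 8 (mod 10) is r = 2, so m ≡ 2 (mod 10).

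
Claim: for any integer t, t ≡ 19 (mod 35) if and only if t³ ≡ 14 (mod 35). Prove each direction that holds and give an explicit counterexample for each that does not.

Neither direction holds.

Forward direction. This fails: take t = 19. Then 19 ≡ 19 (mod 35), but 19³ = 6859 ≡ 34 (mod 35), not 14.

Converse. This fails: take t = 14. Then 14³ = 2744 ≡ 14 (mod 35), yet 14 ≡ 14 (mod 35), not 19.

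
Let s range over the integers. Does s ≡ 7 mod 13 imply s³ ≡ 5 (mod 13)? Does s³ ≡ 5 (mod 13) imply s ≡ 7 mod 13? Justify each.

(⇐) This fails: take s = 8. Then 8³ = 512 ≡ 5 (mod 13), yet 8 ≡ 8 (mod 13), not 7.

(⇒) Suppose s ≡ 7 mod 13. Write s = 13j + 7. Then (13j + 7)³ = 2197j³ + 3549j² + 1911j + 343 = 13(169j³ + 273j² + 147j + 26) + 5, so s³ ≡ 5 (mod 13).

Only the forward direction holds.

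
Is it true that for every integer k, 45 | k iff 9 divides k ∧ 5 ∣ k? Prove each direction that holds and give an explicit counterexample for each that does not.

(⇒) If 45 ∣ k, write k = 45q. Since 45 = 5·9, k = 9·(5q), so 9 ∣ k; and since 45 = 9·5, k = 5·(9q), so 5 ∣ k.

(⇐) Suppose 9 ∣ k and 5 ∣ k. Any common multiple of 9 and 5 is a multiple of their lcm; here gcd(9, 5) = 1, so lcm(9, 5) = 9·5 = 45, so 45 ∣ k.

Both directions hold; the statement is true.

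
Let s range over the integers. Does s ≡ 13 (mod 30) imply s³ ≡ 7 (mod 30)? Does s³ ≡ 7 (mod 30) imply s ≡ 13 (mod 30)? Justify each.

Equivalent; both directions hold.

Forward direction. Suppose s ≡ 13 (mod 30). Write s = 30j + 13. Then (30j + 13)³ = 27000j³ + 35100j² + 15210j + 2197 = 30(900j³ + 1170j² + 507j + 73) + 7, so s³ ≡ 7 (mod 30).

Converse. Suppose s³ ≡ 7 (mod 30). The only residue r in {0, …, 29} with r³ ≡ 7 (mod 30) is r = 13, so s ≡ 13 (mod 30).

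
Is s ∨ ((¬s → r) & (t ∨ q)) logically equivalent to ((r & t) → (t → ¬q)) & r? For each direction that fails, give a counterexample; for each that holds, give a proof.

(⇒) fails and (⇐) fails.

Forward direction. This fails. Under s = T, t = F, q = F, r = F, the left side is true but the right side is false.

Converse. This fails. Under s = F, t = F, q = F, r = T, the left side is false but the right side is true.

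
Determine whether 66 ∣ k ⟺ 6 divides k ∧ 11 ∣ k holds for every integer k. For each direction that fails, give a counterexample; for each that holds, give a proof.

Both directions hold.

(⟹) If 66 ∣ k, write k = 66q. Since 66 = 11·6, k = 6·(11q), so 6 ∣ k; and since 66 = 6·11, k = 11·(6q), so 11 ∣ k.

(⟸) Suppose 6 ∣ k and 11 ∣ k. Any common multiple of 6 and 11 is a multiple of their lcm; here gcd(6, 11) = 1, so lcm(6, 11) = 6·11 = 66, so 66 ∣ k.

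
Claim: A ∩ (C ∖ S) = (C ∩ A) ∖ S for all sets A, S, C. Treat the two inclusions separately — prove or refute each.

Both inclusions hold; the sets are equal.

(⊆) Let x ∈ A ∩ (C ∖ S). Then x ∈ A ∩ C and x ∉ S, from which x ∈ (C ∩ A) ∖ S.

(⊇) Let x ∈ (C ∩ A) ∖ S. Then x ∈ A ∩ C and x ∉ S, from which x ∈ A ∩ (C ∖ S).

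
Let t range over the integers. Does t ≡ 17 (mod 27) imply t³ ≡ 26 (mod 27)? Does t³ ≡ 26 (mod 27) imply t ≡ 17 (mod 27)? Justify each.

Only the forward implication holds.

[⇒] Suppose t ≡ 17 (mod 27). Write t = 27j + 17. Then (27j + 17)³ = 19683j³ + 37179j² + 23409j + 4913 = 27(729j³ + 1377j² + 867j + 181) + 26, so t³ ≡ 26 (mod 27).

[⇐] This fails: take t = 8. Then 8³ = 512 ≡ 26 (mod 27), yet 8 ≡ 8 (mod 27), not 17.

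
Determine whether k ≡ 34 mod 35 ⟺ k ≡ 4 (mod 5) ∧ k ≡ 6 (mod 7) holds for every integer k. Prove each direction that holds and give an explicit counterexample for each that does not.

(⇒) Suppose k ≡ 34 (mod 35); write k = 35j + 34. Since 5 ∣ 35, reducing mod 5 gives k ≡ 34 ≡ 4 (mod 5); since 7 ∣ 35, reducing mod 7 gives k ≡ 34 ≡ 6 (mod 7).

(⇐) Conversely, if k ≡ 4 (mod 5) and k ≡ 6 (mod 7), then by the Chinese remainder theorem k ≡ 34 (mod 35). This is exactly k ≡ 34 (mod 35).

Both directions hold; the statement is true.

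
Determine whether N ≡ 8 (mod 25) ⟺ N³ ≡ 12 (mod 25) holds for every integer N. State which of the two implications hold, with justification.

Forward direction. Suppose N ≡ 8 (mod 25). Write N = 25j + 8. Then (25j + 8)³ = 15625j³ + 15000j² + 4800j + 512 = 25(625j³ + 600j² + 192j + 20) + 12, so N³ ≡ 12 (mod 25).

Converse. Suppose N³ ≡ 12 (mod 25). The only residue r in {0, …, 24} with r³ ≡ 12 (mod 25) is r = 8, so N ≡ 8 (mod 25).

Both implications hold.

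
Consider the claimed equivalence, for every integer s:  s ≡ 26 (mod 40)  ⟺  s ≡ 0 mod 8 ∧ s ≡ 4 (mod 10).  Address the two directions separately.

(⇒) This fails: s = 26 gives 26 ≡ 26 (mod 40) but 26 ≡ 2 (mod 8), so the conjunction on the right does not hold.

(⇐) This fails: s = 24 satisfies both congruences on the right (24 ≡ 0 mod 8 and 24 ≡ 4 mod 10) yet 24 ≡ 24 (mod 40), not 26.

Both directions fail.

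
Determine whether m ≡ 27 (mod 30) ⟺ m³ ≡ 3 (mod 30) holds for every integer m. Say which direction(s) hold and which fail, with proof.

Both directions hold.

[⇒] Suppose m ≡ 27 (mod 30). Write m = 30j + 27. Then (30j + 27)³ = 27000j³ + 72900j² + 65610j + 19683 = 30(900j³ + 2430j² + 2187j + 656) + 3, so m³ ≡ 3 (mod 30).

[⇐] Conversely, suppose m³ ≡ 3 (mod 30). The only residue r in {0, …, 29} with r³ ≡ 3 (mod 30) is r = 27, so m ≡ 27 (mod 30).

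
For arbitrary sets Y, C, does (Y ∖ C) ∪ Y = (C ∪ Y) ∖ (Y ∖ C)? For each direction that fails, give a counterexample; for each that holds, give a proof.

Neither inclusion holds.

(⟹) This inclusion fails. Take Y = {1}, C = ∅; then 1 ∈ (Y ∖ C) ∪ Y but 1 ∉ (C ∪ Y) ∖ (Y ∖ C).

(⟸) This inclusion fails. Take Y = ∅, C = {1}; then 1 ∈ (C ∪ Y) ∖ (Y ∖ C) but 1 ∉ (Y ∖ C) ∪ Y.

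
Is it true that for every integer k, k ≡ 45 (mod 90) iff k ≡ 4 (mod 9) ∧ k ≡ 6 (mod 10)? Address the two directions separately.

(⟹) This fails: k = 45 gives 45 ≡ 45 (mod 90) but 45 ≡ 0 (mod 9), so the conjunction on the right does not hold.

(⟸) This fails: k = 76 satisfies both congruences on the right (76 ≡ 4 mod 9 and 76 ≡ 6 mod 10) yet 76 ≡ 76 (mod 90), not 45.

Neither direction holds.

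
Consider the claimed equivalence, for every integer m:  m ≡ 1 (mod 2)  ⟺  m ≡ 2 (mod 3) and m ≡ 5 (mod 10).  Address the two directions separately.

The forward direction fails; the converse holds.

[⇒] This fails: m = 1 gives 1 ≡ 1 (mod 2) but 1 ≡ 1 (mod 3), so the conjunction on the right does not hold.

[⇐] Conversely, if m ≡ 2 (mod 3) and m ≡ 5 (mod 10), then by the Chinese remainder theorem m ≡ 5 (mod 30). Since 5 ≡ 1 (mod 2) and 2 ∣ 30, we get m ≡ 1 (mod 2).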